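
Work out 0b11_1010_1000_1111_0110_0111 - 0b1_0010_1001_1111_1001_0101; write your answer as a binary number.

0b1001111110111111010010

Subtract column by column in base 2:
  1-1 → 0
  1-0 → 1
  1-1 → 0
  0-0 → 0
  0-1 → 1 (borrow)
  1-0-1 → 0
  1-0 → 1
  0-1 → 1 (borrow)
  1-1-1 → 1 (borrow)
  1-1-1 → 1 (borrow)
  1-1-1 → 1 (borrow)
  1-1-1 → 1 (borrow)
  0-1-1 → 0 (borrow)
  0-0-1 → 1 (borrow)
  0-0-1 → 1 (borrow)
  1-1-1 → 1 (borrow)
  0-0-1 → 1 (borrow)
  1-1-1 → 1 (borrow)
  0-0-1 → 1 (borrow)
  1-0-1 → 0
  1-1 → 0
  1-0 → 1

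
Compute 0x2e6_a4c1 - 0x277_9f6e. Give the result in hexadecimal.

Subtract column by column in base 16:
  1-e → 3 (borrow)
  c-6-1 → 5
  4-f → 5 (borrow)
  a-9-1 → 0
  6-7 → f (borrow)
  e-7-1 → 6
  2-2 → 0

0x6f0553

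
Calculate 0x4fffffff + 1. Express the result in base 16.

0x50000000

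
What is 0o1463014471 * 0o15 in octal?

Multiply each base-8 digit by 13, carrying:
  1×13 = 13 → write 5 carry 1
  7×13+1 = 92 → write 4 carry 11
  4×13+11 = 63 → write 7 carry 7
  4×13+7 = 59 → write 3 carry 7
  1×13+7 = 20 → write 4 carry 2
  0×13+2 = 2 → write 2
  3×13 = 39 → write 7 carry 4
  6×13+4 = 82 → write 2 carry 10
  4×13+10 = 62 → write 6 carry 7
  1×13+7 = 20 → write 4 carry 2
  remaining carry: 2

0o24627243745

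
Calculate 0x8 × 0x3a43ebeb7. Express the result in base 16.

0x1d21f5f5b8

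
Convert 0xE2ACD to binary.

0b11100010101011001101

Expand each hex digit to 4 bits: E=1110 2=0010 A=1010 C=1100 D=1101.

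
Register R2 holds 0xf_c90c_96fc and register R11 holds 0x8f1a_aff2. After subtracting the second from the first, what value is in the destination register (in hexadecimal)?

0xf39f1e70a

Subtract column by column in base 16:
  c-2 → a
  f-f → 0
  6-f → 7 (borrow)
  9-a-1 → e (borrow)
  c-a-1 → 1
  0-1 → f (borrow)
  9-f-1 → 9 (borrow)
  c-8-1 → 3
  f-0 → f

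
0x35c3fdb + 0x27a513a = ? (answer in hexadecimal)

0x5d69115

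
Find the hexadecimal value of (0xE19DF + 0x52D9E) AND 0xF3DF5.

Add column by column in base 16, right to left:
  F+E = D carry 1
  D+9+1 = 7 carry 1
  9+D+1 = 7 carry 1
  1+2+1 = 4
  E+5 = 3 carry 1
  final carry 1
Sum = 0x13477D; now AND with 0xF3DF5:
  1&0=0, 3&F=3, 4&3=0, 7&D=5, 7&F=7, D&5=5

0x30575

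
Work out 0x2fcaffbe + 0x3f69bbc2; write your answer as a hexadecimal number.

Add column by column in base 16, right to left:
  e+2 = 0 carry 1
  b+c+1 = 8 carry 1
  f+b+1 = b carry 1
  f+b+1 = b carry 1
  a+9+1 = 4 carry 1
  c+6+1 = 3 carry 1
  f+f+1 = f carry 1
  2+3+1 = 6

0x6f34bb80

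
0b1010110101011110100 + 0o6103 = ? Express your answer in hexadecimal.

0x57737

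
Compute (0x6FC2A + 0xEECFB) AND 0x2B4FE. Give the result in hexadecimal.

0xA024

Add column by column in base 16, right to left:
  A+B = 5 carry 1
  2+F+1 = 2 carry 1
  C+C+1 = 9 carry 1
  F+E+1 = E carry 1
  6+E+1 = 5 carry 1
  final carry 1
Sum = 0x15E925; now AND with 0x2B4FE:
  1&0=0, 5&2=0, E&B=A, 9&4=0, 2&F=2, 5&E=4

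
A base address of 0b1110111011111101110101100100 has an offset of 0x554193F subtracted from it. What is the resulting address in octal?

0b1110111011111101110101100100 = 0o1673756544 in octal.
0x554193F = 0o525014477 in octal.
Subtract column by column in base 8:
  4-7 → 5 (borrow)
  4-7-1 → 4 (borrow)
  5-4-1 → 0
  6-4 → 2
  5-1 → 4
  7-0 → 7
  3-5 → 6 (borrow)
  7-2-1 → 4
  6-5 → 1
  1-0 → 1

0o1146742045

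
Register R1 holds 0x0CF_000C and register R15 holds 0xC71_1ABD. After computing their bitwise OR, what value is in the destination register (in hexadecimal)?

OR each hex digit independently (no carries):
  0|C=C, C|7=F, F|1=F, 0|1=1, 0|A=A, 0|B=B, C|D=D

0xCFF1ABD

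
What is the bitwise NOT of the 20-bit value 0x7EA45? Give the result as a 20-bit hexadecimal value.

0x815BA

Each hex digit d becomes F−d:
  7→8, E→1, A→5, 4→B, 5→A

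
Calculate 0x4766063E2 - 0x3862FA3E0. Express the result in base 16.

0xF030C002

Subtract column by column in base 16:
  2-0 → 2
  E-E → 0
  3-3 → 0
  6-A → C (borrow)
  0-F-1 → 0 (borrow)
  6-2-1 → 3
  6-6 → 0
  7-8 → F (borrow)
  4-3-1 → 0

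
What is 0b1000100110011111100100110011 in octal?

0o1046374463

Group the bits in threes: 001 000 100 110 011 111 100 100 110 011 → 1046374463.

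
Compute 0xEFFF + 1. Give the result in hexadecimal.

0xF000

The trailing 3 digits are F (max in base 16), so adding 1 cascades: they roll to 0 and the next digit up increments.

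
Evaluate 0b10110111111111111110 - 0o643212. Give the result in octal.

0b10110111111111111110 = 0o2677776 in octal.
Subtract column by column in base 8:
  6-2 → 4
  7-1 → 6
  7-2 → 5
  7-3 → 4
  7-4 → 3
  6-6 → 0
  2-0 → 2

0o2034564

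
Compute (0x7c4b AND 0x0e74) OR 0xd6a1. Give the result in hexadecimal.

0x7c4b AND 0x0e74 = 0x0c40.
Then OR with 0xd6a1.

0xdee1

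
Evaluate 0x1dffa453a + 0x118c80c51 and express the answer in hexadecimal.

Add column by column in base 16, right to left:
  a+1 = b
  3+5 = 8
  5+c = 1 carry 1
  4+0+1 = 5
  a+8 = 2 carry 1
  f+c+1 = c carry 1
  f+8+1 = 8 carry 1
  d+1+1 = f
  1+1 = 2

0x2f8c2518b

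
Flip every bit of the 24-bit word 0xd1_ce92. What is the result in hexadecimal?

0x2e316d

Each hex digit d becomes f−d:
  d→2, 1→e, c→3, e→1, 9→6, 2→d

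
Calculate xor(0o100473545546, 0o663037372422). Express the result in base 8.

0o763444637164

XOR each oct digit independently (no carries):
  1^6=7, 0^6=6, 0^3=3, 4^0=4, 7^3=4, 3^7=4, 5^3=6, 4^7=3, 5^2=7, 5^4=1, 4^2=6, 6^2=4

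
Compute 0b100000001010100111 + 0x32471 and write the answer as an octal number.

0b100000001010100111 = 0o401247 in octal.
0x32471 = 0o622161 in octal.
Add column by column in base 8, right to left:
  7+1 = 0 carry 1
  4+6+1 = 3 carry 1
  2+1+1 = 4
  1+2 = 3
  0+2 = 2
  4+6 = 2 carry 1
  final carry 1

0o1223430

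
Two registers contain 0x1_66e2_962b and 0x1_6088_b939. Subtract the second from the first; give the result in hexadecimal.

0x659dcf2

Subtract column by column in base 16:
  b-9 → 2
  2-3 → f (borrow)
  6-9-1 → c (borrow)
  9-b-1 → d (borrow)
  2-8-1 → 9 (borrow)
  e-8-1 → 5
  6-0 → 6
  6-6 → 0
  1-1 → 0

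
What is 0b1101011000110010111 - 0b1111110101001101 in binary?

Subtract column by column in base 2:
  1-1 → 0
  1-0 → 1
  1-1 → 0
  0-1 → 1 (borrow)
  1-0-1 → 0
  0-0 → 0
  0-1 → 1 (borrow)
  1-0-1 → 0
  1-1 → 0
  0-0 → 0
  0-1 → 1 (borrow)
  0-1-1 → 0 (borrow)
  1-1-1 → 1 (borrow)
  1-1-1 → 1 (borrow)
  0-1-1 → 0 (borrow)
  1-1-1 → 1 (borrow)
  0-0-1 → 1 (borrow)
  1-0-1 → 0
  1-0 → 1

0b1011011010001001010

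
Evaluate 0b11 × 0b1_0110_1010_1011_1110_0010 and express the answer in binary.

Multiply each base-2 digit by 3, carrying:
  0×3 = 0 → write 0
  1×3 = 3 → write 1 carry 1
  0×3+1 = 1 → write 1
  0×3 = 0 → write 0
  0×3 = 0 → write 0
  1×3 = 3 → write 1 carry 1
  1×3+1 = 4 → write 0 carry 2
  1×3+2 = 5 → write 1 carry 2
  1×3+2 = 5 → write 1 carry 2
  1×3+2 = 5 → write 1 carry 2
  0×3+2 = 2 → write 0 carry 1
  1×3+1 = 4 → write 0 carry 2
  0×3+2 = 2 → write 0 carry 1
  1×3+1 = 4 → write 0 carry 2
  0×3+2 = 2 → write 0 carry 1
  1×3+1 = 4 → write 0 carry 2
  0×3+2 = 2 → write 0 carry 1
  1×3+1 = 4 → write 0 carry 2
  1×3+2 = 5 → write 1 carry 2
  0×3+2 = 2 → write 0 carry 1
  1×3+1 = 4 → write 0 carry 2
  remaining carry: 10

0b10001000000001110100110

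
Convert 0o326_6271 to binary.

0b11010110110010111001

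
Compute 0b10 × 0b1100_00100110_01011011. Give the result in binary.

Multiply each base-2 digit by 2, carrying:
  1×2 = 2 → write 0 carry 1
  1×2+1 = 3 → write 1 carry 1
  0×2+1 = 1 → write 1
  1×2 = 2 → write 0 carry 1
  1×2+1 = 3 → write 1 carry 1
  0×2+1 = 1 → write 1
  1×2 = 2 → write 0 carry 1
  0×2+1 = 1 → write 1
  0×2 = 0 → write 0
  1×2 = 2 → write 0 carry 1
  1×2+1 = 3 → write 1 carry 1
  0×2+1 = 1 → write 1
  0×2 = 0 → write 0
  1×2 = 2 → write 0 carry 1
  0×2+1 = 1 → write 1
  0×2 = 0 → write 0
  0×2 = 0 → write 0
  0×2 = 0 → write 0
  1×2 = 2 → write 0 carry 1
  1×2+1 = 3 → write 1 carry 1
  remaining carry: 1

0b110000100110010110110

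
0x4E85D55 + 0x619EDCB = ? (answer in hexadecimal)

0xB024B20

Add column by column in base 16, right to left:
  5+B = 0 carry 1
  5+C+1 = 2 carry 1
  D+D+1 = B carry 1
  5+E+1 = 4 carry 1
  8+9+1 = 2 carry 1
  E+1+1 = 0 carry 1
  4+6+1 = B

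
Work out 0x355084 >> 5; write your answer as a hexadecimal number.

5 bits is not a whole number of base-16 digits; in binary: 1101010101000010000100 >> 5 = 11010101010000100.

0x1AA84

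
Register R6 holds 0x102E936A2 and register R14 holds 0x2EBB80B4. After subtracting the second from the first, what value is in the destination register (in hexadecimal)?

Subtract column by column in base 16:
  2-4 → E (borrow)
  A-B-1 → E (borrow)
  6-0-1 → 5
  3-8 → B (borrow)
  9-B-1 → D (borrow)
  E-B-1 → 2
  2-E → 4 (borrow)
  0-2-1 → D (borrow)
  1-0-1 → 0

0xD42DB5EE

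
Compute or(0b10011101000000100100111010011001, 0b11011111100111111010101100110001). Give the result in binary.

0b11011111100111111110111110111001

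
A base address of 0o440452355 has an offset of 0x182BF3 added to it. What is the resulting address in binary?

0o440452355 = 0b100100000100101010011101101 in binary.
0x182BF3 = 0b110000010101111110011 in binary.
Add column by column in base 2, right to left:
  1+1 = 0 carry 1
  0+1+1 = 0 carry 1
  1+0+1 = 0 carry 1
  1+0+1 = 0 carry 1
  0+1+1 = 0 carry 1
  1+1+1 = 1 carry 1
  1+1+1 = 1 carry 1
  1+1+1 = 1 carry 1
  0+1+1 = 0 carry 1
  0+1+1 = 0 carry 1
  1+0+1 = 0 carry 1
  0+1+1 = 0 carry 1
  1+0+1 = 0 carry 1
  0+1+1 = 0 carry 1
  1+0+1 = 0 carry 1
  0+0+1 = 1
  0+0 = 0
  1+0 = 1
  0+0 = 0
  0+1 = 1
  0+1 = 1
  0+0 = 0
  0+0 = 0
  1+0 = 1
  0+0 = 0
  0+0 = 0
  1+0 = 1

0b100100110101000000011100000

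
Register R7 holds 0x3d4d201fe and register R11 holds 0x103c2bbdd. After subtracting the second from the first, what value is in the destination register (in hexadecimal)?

Subtract column by column in base 16:
  e-d → 1
  f-d → 2
  1-b → 6 (borrow)
  0-b-1 → 4 (borrow)
  2-2-1 → f (borrow)
  d-c-1 → 0
  4-3 → 1
  d-0 → d
  3-1 → 2

0x2d10f4621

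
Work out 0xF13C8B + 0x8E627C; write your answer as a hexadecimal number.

0x17F9F07

Add column by column in base 16, right to left:
  B+C = 7 carry 1
  8+7+1 = 0 carry 1
  C+2+1 = F
  3+6 = 9
  1+E = F
  F+8 = 7 carry 1
  final carry 1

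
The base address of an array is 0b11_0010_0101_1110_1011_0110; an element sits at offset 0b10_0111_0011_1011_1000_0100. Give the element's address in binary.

0b10110011001101000111010

Add column by column in base 2, right to left:
  0+0 = 0
  1+0 = 1
  1+1 = 0 carry 1
  0+0+1 = 1
  1+0 = 1
  1+0 = 1
  0+0 = 0
  1+1 = 0 carry 1
  0+1+1 = 0 carry 1
  1+1+1 = 1 carry 1
  1+0+1 = 0 carry 1
  1+1+1 = 1 carry 1
  1+1+1 = 1 carry 1
  0+1+1 = 0 carry 1
  1+0+1 = 0 carry 1
  0+0+1 = 1
  0+1 = 1
  1+1 = 0 carry 1
  0+1+1 = 0 carry 1
  0+0+1 = 1
  1+0 = 1
  1+1 = 0 carry 1
  final carry 1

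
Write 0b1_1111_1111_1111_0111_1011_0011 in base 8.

0o177773663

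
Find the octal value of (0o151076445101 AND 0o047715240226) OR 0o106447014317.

0o147457054317

0o151076445101 AND 0o047715240226 = 0o041014040000.
Then OR with 0o106447014317.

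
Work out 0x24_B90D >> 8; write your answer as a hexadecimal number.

Shifting right by 8 bits = 2 hex digits: drop the last 2.

0x24B9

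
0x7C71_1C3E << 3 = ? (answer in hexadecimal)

3 bits is not a whole number of base-16 digits; in binary: 1111100011100010001110000111110 << 3 = 1111100011100010001110000111110000.

0x3E388E1F0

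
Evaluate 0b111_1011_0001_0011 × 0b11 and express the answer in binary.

Multiply each base-2 digit by 3, carrying:
  1×3 = 3 → write 1 carry 1
  1×3+1 = 4 → write 0 carry 2
  0×3+2 = 2 → write 0 carry 1
  0×3+1 = 1 → write 1
  1×3 = 3 → write 1 carry 1
  0×3+1 = 1 → write 1
  0×3 = 0 → write 0
  0×3 = 0 → write 0
  1×3 = 3 → write 1 carry 1
  1×3+1 = 4 → write 0 carry 2
  0×3+2 = 2 → write 0 carry 1
  1×3+1 = 4 → write 0 carry 2
  1×3+2 = 5 → write 1 carry 2
  1×3+2 = 5 → write 1 carry 2
  1×3+2 = 5 → write 1 carry 2
  remaining carry: 10

0b10111000100111001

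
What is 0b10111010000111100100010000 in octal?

Group the bits in threes: 010 111 010 000 111 100 100 010 000 → 272074420.

0o272074420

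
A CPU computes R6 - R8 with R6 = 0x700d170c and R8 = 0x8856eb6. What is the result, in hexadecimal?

0x6787a856

Subtract column by column in base 16:
  c-6 → 6
  0-b → 5 (borrow)
  7-e-1 → 8 (borrow)
  1-6-1 → a (borrow)
  d-5-1 → 7
  0-8 → 8 (borrow)
  0-8-1 → 7 (borrow)
  7-0-1 → 6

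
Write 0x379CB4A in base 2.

0b11011110011100101101001010

Expand each hex digit to 4 bits: 3=0011 7=0111 9=1001 C=1100 B=1011 4=0100 A=1010.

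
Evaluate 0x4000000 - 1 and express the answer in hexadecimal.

The trailing 6 digits are 0, so subtracting 1 borrows through: they become F and the next digit up decrements.

0x3FFFFFF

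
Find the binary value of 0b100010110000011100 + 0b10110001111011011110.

0b11010100101011111010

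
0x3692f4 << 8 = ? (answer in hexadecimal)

Shifting left by 8 bits = 2 hex digits: append 2 zeros.

0x3692f400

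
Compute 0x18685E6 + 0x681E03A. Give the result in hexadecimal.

0x8086620

Add column by column in base 16, right to left:
  6+A = 0 carry 1
  E+3+1 = 2 carry 1
  5+0+1 = 6
  8+E = 6 carry 1
  6+1+1 = 8
  8+8 = 0 carry 1
  1+6+1 = 8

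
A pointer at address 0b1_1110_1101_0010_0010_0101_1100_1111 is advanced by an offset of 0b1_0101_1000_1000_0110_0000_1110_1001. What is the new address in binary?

Add column by column in base 2, right to left:
  1+1 = 0 carry 1
  1+0+1 = 0 carry 1
  1+0+1 = 0 carry 1
  1+1+1 = 1 carry 1
  0+0+1 = 1
  0+1 = 1
  1+1 = 0 carry 1
  1+1+1 = 1 carry 1
  1+0+1 = 0 carry 1
  0+0+1 = 1
  1+0 = 1
  0+0 = 0
  0+0 = 0
  1+1 = 0 carry 1
  0+1+1 = 0 carry 1
  0+0+1 = 1
  0+0 = 0
  1+0 = 1
  0+0 = 0
  0+1 = 1
  1+0 = 1
  0+0 = 0
  1+0 = 1
  1+1 = 0 carry 1
  0+1+1 = 0 carry 1
  1+0+1 = 0 carry 1
  1+1+1 = 1 carry 1
  1+0+1 = 0 carry 1
  1+1+1 = 1 carry 1
  final carry 1

0b110100010110101000011010111000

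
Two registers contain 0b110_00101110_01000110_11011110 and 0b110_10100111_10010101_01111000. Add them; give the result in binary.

0b1100110101011101110001010110

Add column by column in base 2, right to left:
  0+0 = 0
  1+0 = 1
  1+0 = 1
  1+1 = 0 carry 1
  1+1+1 = 1 carry 1
  0+1+1 = 0 carry 1
  1+1+1 = 1 carry 1
  1+0+1 = 0 carry 1
  0+1+1 = 0 carry 1
  1+0+1 = 0 carry 1
  1+1+1 = 1 carry 1
  0+0+1 = 1
  0+1 = 1
  0+0 = 0
  1+0 = 1
  0+1 = 1
  0+1 = 1
  1+1 = 0 carry 1
  1+1+1 = 1 carry 1
  1+0+1 = 0 carry 1
  0+0+1 = 1
  1+1 = 0 carry 1
  0+0+1 = 1
  0+1 = 1
  0+0 = 0
  1+1 = 0 carry 1
  1+1+1 = 1 carry 1
  final carry 1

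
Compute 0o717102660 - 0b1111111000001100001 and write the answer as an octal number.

0o715112517

0b1111111000001100001 = 0o1770141 in octal.
Subtract column by column in base 8:
  0-1 → 7 (borrow)
  6-4-1 → 1
  6-1 → 5
  2-0 → 2
  0-7 → 1 (borrow)
  1-7-1 → 1 (borrow)
  7-1-1 → 5
  1-0 → 1
  7-0 → 7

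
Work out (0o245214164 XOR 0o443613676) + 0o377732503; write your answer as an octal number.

First 0o245214164 XOR 0o443613676 = 0o606407712.
Add column by column in base 8, right to left:
  2+3 = 5
  1+0 = 1
  7+5 = 4 carry 1
  7+2+1 = 2 carry 1
  0+3+1 = 4
  4+7 = 3 carry 1
  6+7+1 = 6 carry 1
  0+7+1 = 0 carry 1
  6+3+1 = 2 carry 1
  final carry 1

0o1206342415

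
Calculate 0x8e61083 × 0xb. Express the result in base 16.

0x61e2b5a1

Multiply each base-16 digit by 11, carrying:
  3×11 = 33 → write 1 carry 2
  8×11+2 = 90 → write a carry 5
  0×11+5 = 5 → write 5
  1×11 = 11 → write b
  6×11 = 66 → write 2 carry 4
  e×11+4 = 158 → write e carry 9
  8×11+9 = 97 → write 1 carry 6
  remaining carry: 6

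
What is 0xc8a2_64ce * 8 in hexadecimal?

0x645132670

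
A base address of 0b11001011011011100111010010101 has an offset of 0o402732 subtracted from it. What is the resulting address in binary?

0b11001011010111100100010111011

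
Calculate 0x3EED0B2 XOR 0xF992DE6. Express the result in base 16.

XOR each hex digit independently (no carries):
  3^F=C, E^9=7, E^9=7, D^2=F, 0^D=D, B^E=5, 2^6=4

0xC77FD54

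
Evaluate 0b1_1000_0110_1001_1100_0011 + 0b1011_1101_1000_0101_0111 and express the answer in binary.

Add column by column in base 2, right to left:
  1+1 = 0 carry 1
  1+1+1 = 1 carry 1
  0+1+1 = 0 carry 1
  0+0+1 = 1
  0+1 = 1
  0+0 = 0
  1+1 = 0 carry 1
  1+0+1 = 0 carry 1
  1+0+1 = 0 carry 1
  0+0+1 = 1
  0+0 = 0
  1+1 = 0 carry 1
  0+1+1 = 0 carry 1
  1+0+1 = 0 carry 1
  1+1+1 = 1 carry 1
  0+1+1 = 0 carry 1
  0+1+1 = 0 carry 1
  0+1+1 = 0 carry 1
  0+0+1 = 1
  1+1 = 0 carry 1
  1+0+1 = 0 carry 1
  final carry 1

0b1001000100001000011010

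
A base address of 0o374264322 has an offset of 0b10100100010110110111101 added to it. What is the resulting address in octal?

0o420713217

0b10100100010110110111101 = 0o24426675 in octal.
Add column by column in base 8, right to left:
  2+5 = 7
  2+7 = 1 carry 1
  3+6+1 = 2 carry 1
  4+6+1 = 3 carry 1
  6+2+1 = 1 carry 1
  2+4+1 = 7
  4+4 = 0 carry 1
  7+2+1 = 2 carry 1
  3+0+1 = 4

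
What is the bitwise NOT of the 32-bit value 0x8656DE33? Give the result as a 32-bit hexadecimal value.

0x79A921CC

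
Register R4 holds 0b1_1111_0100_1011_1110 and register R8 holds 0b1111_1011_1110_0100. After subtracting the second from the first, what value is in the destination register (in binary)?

Subtract column by column in base 2:
  0-0 → 0
  1-0 → 1
  1-1 → 0
  1-0 → 1
  1-0 → 1
  1-1 → 0
  0-1 → 1 (borrow)
  1-1-1 → 1 (borrow)
  0-1-1 → 0 (borrow)
  0-1-1 → 0 (borrow)
  1-0-1 → 0
  0-1 → 1 (borrow)
  1-1-1 → 1 (borrow)
  1-1-1 → 1 (borrow)
  1-1-1 → 1 (borrow)
  1-1-1 → 1 (borrow)
  1-0-1 → 0

0b1111100011011010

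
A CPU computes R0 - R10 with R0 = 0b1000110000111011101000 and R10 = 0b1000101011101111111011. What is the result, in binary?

Subtract column by column in base 2:
  0-1 → 1 (borrow)
  0-1-1 → 0 (borrow)
  0-0-1 → 1 (borrow)
  1-1-1 → 1 (borrow)
  0-1-1 → 0 (borrow)
  1-1-1 → 1 (borrow)
  1-1-1 → 1 (borrow)
  1-1-1 → 1 (borrow)
  0-1-1 → 0 (borrow)
  1-1-1 → 1 (borrow)
  1-0-1 → 0
  1-1 → 0
  0-1 → 1 (borrow)
  0-1-1 → 0 (borrow)
  0-0-1 → 1 (borrow)
  0-1-1 → 0 (borrow)
  1-0-1 → 0
  1-1 → 0
  0-0 → 0
  0-0 → 0
  0-0 → 0
  1-1 → 0

0b101001011101101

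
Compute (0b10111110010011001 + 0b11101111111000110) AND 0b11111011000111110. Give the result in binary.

0b10101010000011110

Add column by column in base 2, right to left:
  1+0 = 1
  0+1 = 1
  0+1 = 1
  1+0 = 1
  1+0 = 1
  0+0 = 0
  0+1 = 1
  1+1 = 0 carry 1
  0+1+1 = 0 carry 1
  0+1+1 = 0 carry 1
  1+1+1 = 1 carry 1
  1+1+1 = 1 carry 1
  1+1+1 = 1 carry 1
  1+0+1 = 0 carry 1
  1+1+1 = 1 carry 1
  0+1+1 = 0 carry 1
  1+1+1 = 1 carry 1
  final carry 1
Sum = 0b110101110001011111; now AND with 0b11111011000111110:
  110101110001011111
& 011111011000111110
= 010101010000011110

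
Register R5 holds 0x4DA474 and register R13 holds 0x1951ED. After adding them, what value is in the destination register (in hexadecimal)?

Add column by column in base 16, right to left:
  4+D = 1 carry 1
  7+E+1 = 6 carry 1
  4+1+1 = 6
  A+5 = F
  D+9 = 6 carry 1
  4+1+1 = 6

0x66F661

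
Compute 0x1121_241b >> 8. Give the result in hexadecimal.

0x112124

Shifting right by 8 bits = 2 hex digits: drop the last 2.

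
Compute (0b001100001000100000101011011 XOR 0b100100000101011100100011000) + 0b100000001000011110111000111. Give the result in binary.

0b1001000010110011011000001010

First 0b001100001000100000101011011 XOR 0b100100000101011100100011000 = 0b101000001101111100001000011.
Add column by column in base 2, right to left:
  1+1 = 0 carry 1
  1+1+1 = 1 carry 1
  0+1+1 = 0 carry 1
  0+0+1 = 1
  0+0 = 0
  0+0 = 0
  1+1 = 0 carry 1
  0+1+1 = 0 carry 1
  0+1+1 = 0 carry 1
  0+0+1 = 1
  0+1 = 1
  1+1 = 0 carry 1
  1+1+1 = 1 carry 1
  1+1+1 = 1 carry 1
  1+0+1 = 0 carry 1
  1+0+1 = 0 carry 1
  0+0+1 = 1
  1+0 = 1
  1+1 = 0 carry 1
  0+0+1 = 1
  0+0 = 0
  0+0 = 0
  0+0 = 0
  0+0 = 0
  1+0 = 1
  0+0 = 0
  1+1 = 0 carry 1
  final carry 1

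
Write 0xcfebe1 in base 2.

0b110011111110101111100001

Expand each hex digit to 4 bits: c=1100 f=1111 e=1110 b=1011 e=1110 1=0001.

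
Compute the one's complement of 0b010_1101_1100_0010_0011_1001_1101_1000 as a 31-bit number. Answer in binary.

0b1010010001111011100011000100111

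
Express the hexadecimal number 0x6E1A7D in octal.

Expand each hex digit to 4 bits: 6=0110 E=1110 1=0001 A=1010 7=0111 D=1101.
Group the bits in threes: 011 011 100 001 101 001 111 101 → 33415175.

0o33415175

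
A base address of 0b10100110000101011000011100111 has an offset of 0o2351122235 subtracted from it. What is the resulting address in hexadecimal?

0x11E0C4A

0b10100110000101011000011100111 = 0x14C2B0E7 in hexadecimal.
0o2351122235 = 0x13A4A49D in hexadecimal.
Subtract column by column in base 16:
  7-D → A (borrow)
  E-9-1 → 4
  0-4 → C (borrow)
  B-A-1 → 0
  2-4 → E (borrow)
  C-A-1 → 1
  4-3 → 1
  1-1 → 0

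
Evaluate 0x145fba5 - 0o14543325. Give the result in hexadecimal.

0x11334d0

0o14543325 = 0x32c6d5 in hexadecimal.
Subtract column by column in base 16:
  5-5 → 0
  a-d → d (borrow)
  b-6-1 → 4
  f-c → 3
  5-2 → 3
  4-3 → 1
  1-0 → 1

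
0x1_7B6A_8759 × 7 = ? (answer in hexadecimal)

Multiply each base-16 digit by 7, carrying:
  9×7 = 63 → write F carry 3
  5×7+3 = 38 → write 6 carry 2
  7×7+2 = 51 → write 3 carry 3
  8×7+3 = 59 → write B carry 3
  A×7+3 = 73 → write 9 carry 4
  6×7+4 = 46 → write E carry 2
  B×7+2 = 79 → write F carry 4
  7×7+4 = 53 → write 5 carry 3
  1×7+3 = 10 → write A

0xA5FE9B36F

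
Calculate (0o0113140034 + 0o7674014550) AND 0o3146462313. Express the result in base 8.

Add column by column in base 8, right to left:
  4+0 = 4
  3+5 = 0 carry 1
  0+5+1 = 6
  0+4 = 4
  4+1 = 5
  1+0 = 1
  3+4 = 7
  1+7 = 0 carry 1
  1+6+1 = 0 carry 1
  0+7+1 = 0 carry 1
  final carry 1
Sum = 0o10007154604; now AND with 0o3146462313:
  1&0=0, 0&3=0, 0&1=0, 0&4=0, 7&6=6, 1&4=0, 5&6=4, 4&2=0, 6&3=2, 0&1=0, 4&3=0

0o6040200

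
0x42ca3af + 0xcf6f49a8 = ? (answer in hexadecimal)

0xd39bed57

Add column by column in base 16, right to left:
  f+8 = 7 carry 1
  a+a+1 = 5 carry 1
  3+9+1 = d
  a+4 = e
  c+f = b carry 1
  2+6+1 = 9
  4+f = 3 carry 1
  0+c+1 = d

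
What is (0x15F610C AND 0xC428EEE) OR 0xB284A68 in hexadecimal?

0xB6A4A6C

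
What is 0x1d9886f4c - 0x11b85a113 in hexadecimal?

0xbe02ce39

Subtract column by column in base 16:
  c-3 → 9
  4-1 → 3
  f-1 → e
  6-a → c (borrow)
  8-5-1 → 2
  8-8 → 0
  9-b → e (borrow)
  d-1-1 → b
  1-1 → 0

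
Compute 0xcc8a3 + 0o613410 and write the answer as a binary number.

0b11111101111110101011

0xcc8a3 = 0b11001100100010100011 in binary.
0o613410 = 0b110001011100001000 in binary.
Add column by column in base 2, right to left:
  1+0 = 1
  1+0 = 1
  0+0 = 0
  0+1 = 1
  0+0 = 0
  1+0 = 1
  0+0 = 0
  1+0 = 1
  0+1 = 1
  0+1 = 1
  0+1 = 1
  1+0 = 1
  0+1 = 1
  0+0 = 0
  1+0 = 1
  1+0 = 1
  0+1 = 1
  0+1 = 1
  1+0 = 1
  1+0 = 1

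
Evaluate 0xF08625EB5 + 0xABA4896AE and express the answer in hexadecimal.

Add column by column in base 16, right to left:
  5+E = 3 carry 1
  B+A+1 = 6 carry 1
  E+6+1 = 5 carry 1
  5+9+1 = F
  2+8 = A
  6+4 = A
  8+A = 2 carry 1
  0+B+1 = C
  F+A = 9 carry 1
  final carry 1

0x19C2AAF563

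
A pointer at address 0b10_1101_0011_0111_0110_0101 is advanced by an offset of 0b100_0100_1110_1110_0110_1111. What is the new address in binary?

Add column by column in base 2, right to left:
  1+1 = 0 carry 1
  0+1+1 = 0 carry 1
  1+1+1 = 1 carry 1
  0+1+1 = 0 carry 1
  0+0+1 = 1
  1+1 = 0 carry 1
  1+1+1 = 1 carry 1
  0+0+1 = 1
  1+0 = 1
  1+1 = 0 carry 1
  1+1+1 = 1 carry 1
  0+1+1 = 0 carry 1
  1+0+1 = 0 carry 1
  1+1+1 = 1 carry 1
  0+1+1 = 0 carry 1
  0+1+1 = 0 carry 1
  1+0+1 = 0 carry 1
  0+0+1 = 1
  1+1 = 0 carry 1
  1+0+1 = 0 carry 1
  0+0+1 = 1
  1+0 = 1
  0+1 = 1

0b11100100010010111010100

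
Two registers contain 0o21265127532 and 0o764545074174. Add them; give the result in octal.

0o1006032223726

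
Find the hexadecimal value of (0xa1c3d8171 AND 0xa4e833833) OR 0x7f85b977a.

0xffc5b977b

0xa1c3d8171 AND 0xa4e833833 = 0xa0c010031.
Then OR with 0x7f85b977a.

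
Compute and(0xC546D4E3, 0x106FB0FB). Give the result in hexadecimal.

AND each hex digit independently (no carries):
  C&1=0, 5&0=0, 4&6=4, 6&F=6, D&B=9, 4&0=0, E&F=E, 3&B=3

0x004690E3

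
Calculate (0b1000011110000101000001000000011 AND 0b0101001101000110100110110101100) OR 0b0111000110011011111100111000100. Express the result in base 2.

0b111001110011111111100111000100

0b1000011110000101000001000000011 AND 0b0101001101000110100110110101100 = 0b0000001100000100000000000000000.
Then OR with 0b0111000110011011111100111000100.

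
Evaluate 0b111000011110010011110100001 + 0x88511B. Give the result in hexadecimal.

0b111000011110010011110100001 = 0x70F27A1 in hexadecimal.
Add column by column in base 16, right to left:
  1+B = C
  A+1 = B
  7+1 = 8
  2+5 = 7
  F+8 = 7 carry 1
  0+8+1 = 9
  7+0 = 7

0x79778BC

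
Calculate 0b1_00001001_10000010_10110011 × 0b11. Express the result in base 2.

Multiply each base-2 digit by 3, carrying:
  1×3 = 3 → write 1 carry 1
  1×3+1 = 4 → write 0 carry 2
  0×3+2 = 2 → write 0 carry 1
  0×3+1 = 1 → write 1
  1×3 = 3 → write 1 carry 1
  1×3+1 = 4 → write 0 carry 2
  0×3+2 = 2 → write 0 carry 1
  1×3+1 = 4 → write 0 carry 2
  0×3+2 = 2 → write 0 carry 1
  1×3+1 = 4 → write 0 carry 2
  0×3+2 = 2 → write 0 carry 1
  0×3+1 = 1 → write 1
  0×3 = 0 → write 0
  0×3 = 0 → write 0
  0×3 = 0 → write 0
  1×3 = 3 → write 1 carry 1
  1×3+1 = 4 → write 0 carry 2
  0×3+2 = 2 → write 0 carry 1
  0×3+1 = 1 → write 1
  1×3 = 3 → write 1 carry 1
  0×3+1 = 1 → write 1
  0×3 = 0 → write 0
  0×3 = 0 → write 0
  0×3 = 0 → write 0
  1×3 = 3 → write 1 carry 1
  remaining carry: 1

0b11000111001000100000011001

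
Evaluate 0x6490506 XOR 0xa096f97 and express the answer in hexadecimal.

0xc406a91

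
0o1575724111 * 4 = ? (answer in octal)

0o6767520444

Multiply each base-8 digit by 4, carrying:
  1×4 = 4 → write 4
  1×4 = 4 → write 4
  1×4 = 4 → write 4
  4×4 = 16 → write 0 carry 2
  2×4+2 = 10 → write 2 carry 1
  7×4+1 = 29 → write 5 carry 3
  5×4+3 = 23 → write 7 carry 2
  7×4+2 = 30 → write 6 carry 3
  5×4+3 = 23 → write 7 carry 2
  1×4+2 = 6 → write 6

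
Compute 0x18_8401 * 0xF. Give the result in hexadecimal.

0x16FBC0F

Multiply each base-16 digit by 15, carrying:
  1×15 = 15 → write F
  0×15 = 0 → write 0
  4×15 = 60 → write C carry 3
  8×15+3 = 123 → write B carry 7
  8×15+7 = 127 → write F carry 7
  1×15+7 = 22 → write 6 carry 1
  remaining carry: 1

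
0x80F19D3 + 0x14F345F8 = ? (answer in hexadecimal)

0x1D025FCB

Add column by column in base 16, right to left:
  3+8 = B
  D+F = C carry 1
  9+5+1 = F
  1+4 = 5
  F+3 = 2 carry 1
  0+F+1 = 0 carry 1
  8+4+1 = D
  0+1 = 1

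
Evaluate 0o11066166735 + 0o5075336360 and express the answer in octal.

Add column by column in base 8, right to left:
  5+0 = 5
  3+6 = 1 carry 1
  7+3+1 = 3 carry 1
  6+6+1 = 5 carry 1
  6+3+1 = 2 carry 1
  1+3+1 = 5
  6+5 = 3 carry 1
  6+7+1 = 6 carry 1
  0+0+1 = 1
  1+5 = 6
  1+0 = 1

0o16163525315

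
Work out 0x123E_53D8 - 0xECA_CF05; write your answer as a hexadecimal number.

0x37384D3

Subtract column by column in base 16:
  8-5 → 3
  D-0 → D
  3-F → 4 (borrow)
  5-C-1 → 8 (borrow)
  E-A-1 → 3
  3-C → 7 (borrow)
  2-E-1 → 3 (borrow)
  1-0-1 → 0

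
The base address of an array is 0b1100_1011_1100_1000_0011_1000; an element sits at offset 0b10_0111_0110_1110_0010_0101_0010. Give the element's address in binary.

0b11010000101010101010001010

Add column by column in base 2, right to left:
  0+0 = 0
  0+1 = 1
  0+0 = 0
  1+0 = 1
  1+1 = 0 carry 1
  1+0+1 = 0 carry 1
  0+1+1 = 0 carry 1
  0+0+1 = 1
  0+0 = 0
  0+1 = 1
  0+0 = 0
  1+0 = 1
  0+0 = 0
  0+1 = 1
  1+1 = 0 carry 1
  1+1+1 = 1 carry 1
  1+0+1 = 0 carry 1
  1+1+1 = 1 carry 1
  0+1+1 = 0 carry 1
  1+0+1 = 0 carry 1
  0+1+1 = 0 carry 1
  0+1+1 = 0 carry 1
  1+1+1 = 1 carry 1
  1+0+1 = 0 carry 1
  0+0+1 = 1
  0+1 = 1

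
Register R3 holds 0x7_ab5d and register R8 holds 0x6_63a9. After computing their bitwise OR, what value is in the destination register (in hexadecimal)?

0x7ebfd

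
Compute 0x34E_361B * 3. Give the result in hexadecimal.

Multiply each base-16 digit by 3, carrying:
  B×3 = 33 → write 1 carry 2
  1×3+2 = 5 → write 5
  6×3 = 18 → write 2 carry 1
  3×3+1 = 10 → write A
  E×3 = 42 → write A carry 2
  4×3+2 = 14 → write E
  3×3 = 9 → write 9

0x9EAA251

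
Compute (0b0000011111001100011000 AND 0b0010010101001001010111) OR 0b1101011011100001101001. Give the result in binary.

0b0000011111001100011000 AND 0b0010010101001001010111 = 0b0000010101001000010000.
Then OR with 0b1101011011100001101001.

0b1101011111101001111001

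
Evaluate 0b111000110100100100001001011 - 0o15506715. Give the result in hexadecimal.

0x6e3ba7e

0b111000110100100100001001011 = 0x71a484b in hexadecimal.
0o15506715 = 0x368dcd in hexadecimal.
Subtract column by column in base 16:
  b-d → e (borrow)
  4-c-1 → 7 (borrow)
  8-d-1 → a (borrow)
  4-8-1 → b (borrow)
  a-6-1 → 3
  1-3 → e (borrow)
  7-0-1 → 6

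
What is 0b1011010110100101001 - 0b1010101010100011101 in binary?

Subtract column by column in base 2:
  1-1 → 0
  0-0 → 0
  0-1 → 1 (borrow)
  1-1-1 → 1 (borrow)
  0-1-1 → 0 (borrow)
  1-0-1 → 0
  0-0 → 0
  0-0 → 0
  1-1 → 0
  0-0 → 0
  1-1 → 0
  1-0 → 1
  0-1 → 1 (borrow)
  1-0-1 → 0
  0-1 → 1 (borrow)
  1-0-1 → 0
  1-1 → 0
  0-0 → 0
  1-1 → 0

0b101100000001100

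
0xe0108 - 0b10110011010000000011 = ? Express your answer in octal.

0xe0108 = 0o3400410 in octal.
0b10110011010000000011 = 0o2632003 in octal.
Subtract column by column in base 8:
  0-3 → 5 (borrow)
  1-0-1 → 0
  4-0 → 4
  0-2 → 6 (borrow)
  0-3-1 → 4 (borrow)
  4-6-1 → 5 (borrow)
  3-2-1 → 0

0o546405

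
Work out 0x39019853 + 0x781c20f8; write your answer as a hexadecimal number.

0xb11db94b

Add column by column in base 16, right to left:
  3+8 = b
  5+f = 4 carry 1
  8+0+1 = 9
  9+2 = b
  1+c = d
  0+1 = 1
  9+8 = 1 carry 1
  3+7+1 = b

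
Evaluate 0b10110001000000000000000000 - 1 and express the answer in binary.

The trailing 18 digits are 0, so subtracting 1 borrows through: they become 1 and the next digit up decrements.

0b10110000111111111111111111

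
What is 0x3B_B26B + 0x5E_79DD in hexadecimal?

Add column by column in base 16, right to left:
  B+D = 8 carry 1
  6+D+1 = 4 carry 1
  2+9+1 = C
  B+7 = 2 carry 1
  B+E+1 = A carry 1
  3+5+1 = 9

0x9A2C48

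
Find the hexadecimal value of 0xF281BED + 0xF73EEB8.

Add column by column in base 16, right to left:
  D+8 = 5 carry 1
  E+B+1 = A carry 1
  B+E+1 = A carry 1
  1+E+1 = 0 carry 1
  8+3+1 = C
  2+7 = 9
  F+F = E carry 1
  final carry 1

0x1E9C0AA5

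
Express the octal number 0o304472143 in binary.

0b11000100100111010001100011

Each octal digit is 3 bits: 3=011 0=000 4=100 4=100 7=111 2=010 1=001 4=100 3=011.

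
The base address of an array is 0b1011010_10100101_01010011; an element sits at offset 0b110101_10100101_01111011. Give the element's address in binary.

0b100100000100101011001110

Add column by column in base 2, right to left:
  1+1 = 0 carry 1
  1+1+1 = 1 carry 1
  0+0+1 = 1
  0+1 = 1
  1+1 = 0 carry 1
  0+1+1 = 0 carry 1
  1+1+1 = 1 carry 1
  0+0+1 = 1
  1+1 = 0 carry 1
  0+0+1 = 1
  1+1 = 0 carry 1
  0+0+1 = 1
  0+0 = 0
  1+1 = 0 carry 1
  0+0+1 = 1
  1+1 = 0 carry 1
  0+1+1 = 0 carry 1
  1+0+1 = 0 carry 1
  0+1+1 = 0 carry 1
  1+0+1 = 0 carry 1
  1+1+1 = 1 carry 1
  0+1+1 = 0 carry 1
  1+0+1 = 0 carry 1
  final carry 1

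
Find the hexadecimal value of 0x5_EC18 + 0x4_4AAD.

0xA36C5

Add column by column in base 16, right to left:
  8+D = 5 carry 1
  1+A+1 = C
  C+A = 6 carry 1
  E+4+1 = 3 carry 1
  5+4+1 = A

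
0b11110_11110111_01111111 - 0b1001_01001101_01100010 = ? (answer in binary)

0b101011010101000011101

Subtract column by column in base 2:
  1-0 → 1
  1-1 → 0
  1-0 → 1
  1-0 → 1
  1-0 → 1
  1-1 → 0
  1-1 → 0
  0-0 → 0
  1-1 → 0
  1-0 → 1
  1-1 → 0
  0-1 → 1 (borrow)
  1-0-1 → 0
  1-0 → 1
  1-1 → 0
  1-0 → 1
  0-1 → 1 (borrow)
  1-0-1 → 0
  1-0 → 1
  1-1 → 0
  1-0 → 1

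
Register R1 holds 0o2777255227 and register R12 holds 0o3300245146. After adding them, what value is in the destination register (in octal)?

0o6277522375

Add column by column in base 8, right to left:
  7+6 = 5 carry 1
  2+4+1 = 7
  2+1 = 3
  5+5 = 2 carry 1
  5+4+1 = 2 carry 1
  2+2+1 = 5
  7+0 = 7
  7+0 = 7
  7+3 = 2 carry 1
  2+3+1 = 6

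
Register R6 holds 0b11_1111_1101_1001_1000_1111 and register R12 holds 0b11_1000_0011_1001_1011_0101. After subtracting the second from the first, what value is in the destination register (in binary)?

0b1111001111111011010

Subtract column by column in base 2:
  1-1 → 0
  1-0 → 1
  1-1 → 0
  1-0 → 1
  0-1 → 1 (borrow)
  0-1-1 → 0 (borrow)
  0-0-1 → 1 (borrow)
  1-1-1 → 1 (borrow)
  1-1-1 → 1 (borrow)
  0-0-1 → 1 (borrow)
  0-0-1 → 1 (borrow)
  1-1-1 → 1 (borrow)
  1-1-1 → 1 (borrow)
  0-1-1 → 0 (borrow)
  1-0-1 → 0
  1-0 → 1
  1-0 → 1
  1-0 → 1
  1-0 → 1
  1-1 → 0
  1-1 → 0
  1-1 → 0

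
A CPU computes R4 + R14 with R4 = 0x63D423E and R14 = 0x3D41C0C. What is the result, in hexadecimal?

0xA115E4A

Add column by column in base 16, right to left:
  E+C = A carry 1
  3+0+1 = 4
  2+C = E
  4+1 = 5
  D+4 = 1 carry 1
  3+D+1 = 1 carry 1
  6+3+1 = A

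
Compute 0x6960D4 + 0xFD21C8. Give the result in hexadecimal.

0x166829C

Add column by column in base 16, right to left:
  4+8 = C
  D+C = 9 carry 1
  0+1+1 = 2
  6+2 = 8
  9+D = 6 carry 1
  6+F+1 = 6 carry 1
  final carry 1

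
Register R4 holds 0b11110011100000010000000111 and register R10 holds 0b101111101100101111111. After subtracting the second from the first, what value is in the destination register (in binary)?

0b11101101100010101010001000

Subtract column by column in base 2:
  1-1 → 0
  1-1 → 0
  1-1 → 0
  0-1 → 1 (borrow)
  0-1-1 → 0 (borrow)
  0-1-1 → 0 (borrow)
  0-1-1 → 0 (borrow)
  0-0-1 → 1 (borrow)
  0-1-1 → 0 (borrow)
  0-0-1 → 1 (borrow)
  1-0-1 → 0
  0-1 → 1 (borrow)
  0-1-1 → 0 (borrow)
  0-0-1 → 1 (borrow)
  0-1-1 → 0 (borrow)
  0-1-1 → 0 (borrow)
  0-1-1 → 0 (borrow)
  1-1-1 → 1 (borrow)
  1-1-1 → 1 (borrow)
  1-0-1 → 0
  0-1 → 1 (borrow)
  0-0-1 → 1 (borrow)
  1-0-1 → 0
  1-0 → 1
  1-0 → 1
  1-0 → 1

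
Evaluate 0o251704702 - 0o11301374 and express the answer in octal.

0o240403306

Subtract column by column in base 8:
  2-4 → 6 (borrow)
  0-7-1 → 0 (borrow)
  7-3-1 → 3
  4-1 → 3
  0-0 → 0
  7-3 → 4
  1-1 → 0
  5-1 → 4
  2-0 → 2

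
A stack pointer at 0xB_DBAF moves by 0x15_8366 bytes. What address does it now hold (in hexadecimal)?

Add column by column in base 16, right to left:
  F+6 = 5 carry 1
  A+6+1 = 1 carry 1
  B+3+1 = F
  D+8 = 5 carry 1
  B+5+1 = 1 carry 1
  0+1+1 = 2

0x215F15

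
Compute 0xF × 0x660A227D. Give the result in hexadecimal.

Multiply each base-16 digit by 15, carrying:
  D×15 = 195 → write 3 carry 12
  7×15+12 = 117 → write 5 carry 7
  2×15+7 = 37 → write 5 carry 2
  2×15+2 = 32 → write 0 carry 2
  A×15+2 = 152 → write 8 carry 9
  0×15+9 = 9 → write 9
  6×15 = 90 → write A carry 5
  6×15+5 = 95 → write F carry 5
  remaining carry: 5

0x5FA980553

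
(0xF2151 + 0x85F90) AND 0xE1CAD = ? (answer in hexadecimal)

0x600A1

Add column by column in base 16, right to left:
  1+0 = 1
  5+9 = E
  1+F = 0 carry 1
  2+5+1 = 8
  F+8 = 7 carry 1
  final carry 1
Sum = 0x1780E1; now AND with 0xE1CAD:
  1&0=0, 7&E=6, 8&1=0, 0&C=0, E&A=A, 1&D=1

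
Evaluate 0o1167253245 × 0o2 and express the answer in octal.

0o2356526512

Multiply each base-8 digit by 2, carrying:
  5×2 = 10 → write 2 carry 1
  4×2+1 = 9 → write 1 carry 1
  2×2+1 = 5 → write 5
  3×2 = 6 → write 6
  5×2 = 10 → write 2 carry 1
  2×2+1 = 5 → write 5
  7×2 = 14 → write 6 carry 1
  6×2+1 = 13 → write 5 carry 1
  1×2+1 = 3 → write 3
  1×2 = 2 → write 2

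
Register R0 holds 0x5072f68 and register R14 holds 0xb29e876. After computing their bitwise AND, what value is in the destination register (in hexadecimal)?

0x1012860

AND each hex digit independently (no carries):
  5&b=1, 0&2=0, 7&9=1, 2&e=2, f&8=8, 6&7=6, 8&6=0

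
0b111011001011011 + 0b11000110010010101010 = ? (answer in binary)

0b11001101101100000101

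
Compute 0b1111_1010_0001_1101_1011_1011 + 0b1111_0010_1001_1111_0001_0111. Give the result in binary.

Add column by column in base 2, right to left:
  1+1 = 0 carry 1
  1+1+1 = 1 carry 1
  0+1+1 = 0 carry 1
  1+0+1 = 0 carry 1
  1+1+1 = 1 carry 1
  1+0+1 = 0 carry 1
  0+0+1 = 1
  1+0 = 1
  1+1 = 0 carry 1
  0+1+1 = 0 carry 1
  1+1+1 = 1 carry 1
  1+1+1 = 1 carry 1
  1+1+1 = 1 carry 1
  0+0+1 = 1
  0+0 = 0
  0+1 = 1
  0+0 = 0
  1+1 = 0 carry 1
  0+0+1 = 1
  1+0 = 1
  1+1 = 0 carry 1
  1+1+1 = 1 carry 1
  1+1+1 = 1 carry 1
  1+1+1 = 1 carry 1
  final carry 1

0b1111011001011110011010010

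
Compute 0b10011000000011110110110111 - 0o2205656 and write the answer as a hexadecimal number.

0b10011000000011110110110111 = 0x2603db7 in hexadecimal.
0o2205656 = 0x90bae in hexadecimal.
Subtract column by column in base 16:
  7-e → 9 (borrow)
  b-a-1 → 0
  d-b → 2
  3-0 → 3
  0-9 → 7 (borrow)
  6-0-1 → 5
  2-0 → 2

0x2573209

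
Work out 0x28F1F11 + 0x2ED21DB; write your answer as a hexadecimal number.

Add column by column in base 16, right to left:
  1+B = C
  1+D = E
  F+1 = 0 carry 1
  1+2+1 = 4
  F+D = C carry 1
  8+E+1 = 7 carry 1
  2+2+1 = 5

0x57C40EC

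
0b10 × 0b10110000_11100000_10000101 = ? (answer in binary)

Multiply each base-2 digit by 2, carrying:
  1×2 = 2 → write 0 carry 1
  0×2+1 = 1 → write 1
  1×2 = 2 → write 0 carry 1
  0×2+1 = 1 → write 1
  0×2 = 0 → write 0
  0×2 = 0 → write 0
  0×2 = 0 → write 0
  1×2 = 2 → write 0 carry 1
  0×2+1 = 1 → write 1
  0×2 = 0 → write 0
  0×2 = 0 → write 0
  0×2 = 0 → write 0
  0×2 = 0 → write 0
  1×2 = 2 → write 0 carry 1
  1×2+1 = 3 → write 1 carry 1
  1×2+1 = 3 → write 1 carry 1
  0×2+1 = 1 → write 1
  0×2 = 0 → write 0
  0×2 = 0 → write 0
  0×2 = 0 → write 0
  1×2 = 2 → write 0 carry 1
  1×2+1 = 3 → write 1 carry 1
  0×2+1 = 1 → write 1
  1×2 = 2 → write 0 carry 1
  remaining carry: 1

0b1011000011100000100001010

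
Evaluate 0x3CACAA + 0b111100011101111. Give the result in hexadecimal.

0x3D2599

0b111100011101111 = 0x78EF in hexadecimal.
Add column by column in base 16, right to left:
  A+F = 9 carry 1
  A+E+1 = 9 carry 1
  C+8+1 = 5 carry 1
  A+7+1 = 2 carry 1
  C+0+1 = D
  3+0 = 3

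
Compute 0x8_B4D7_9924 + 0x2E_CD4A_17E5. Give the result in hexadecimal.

0x378221B109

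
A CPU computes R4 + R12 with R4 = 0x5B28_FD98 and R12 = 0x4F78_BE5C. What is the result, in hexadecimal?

0xAAA1BBF4

Add column by column in base 16, right to left:
  8+C = 4 carry 1
  9+5+1 = F
  D+E = B carry 1
  F+B+1 = B carry 1
  8+8+1 = 1 carry 1
  2+7+1 = A
  B+F = A carry 1
  5+4+1 = A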